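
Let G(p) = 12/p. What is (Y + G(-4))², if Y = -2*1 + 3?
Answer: 4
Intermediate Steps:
Y = 1 (Y = -2 + 3 = 1)
(Y + G(-4))² = (1 + 12/(-4))² = (1 + 12*(-¼))² = (1 - 3)² = (-2)² = 4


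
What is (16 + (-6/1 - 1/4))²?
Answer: 1521/16 ≈ 95.063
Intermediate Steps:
(16 + (-6/1 - 1/4))² = (16 + (-6*1 - 1*¼))² = (16 + (-6 - ¼))² = (16 - 25/4)² = (39/4)² = 1521/16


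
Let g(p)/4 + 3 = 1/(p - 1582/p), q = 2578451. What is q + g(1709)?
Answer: 7526718713297/2919099 ≈ 2.5784e+6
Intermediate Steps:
g(p) = -12 + 4/(p - 1582/p)
q + g(1709) = 2578451 + 4*(4746 + 1709 - 3*1709**2)/(-1582 + 1709**2) = 2578451 + 4*(4746 + 1709 - 3*2920681)/(-1582 + 2920681) = 2578451 + 4*(4746 + 1709 - 8762043)/2919099 = 2578451 + 4*(1/2919099)*(-8755588) = 2578451 - 35022352/2919099 = 7526718713297/2919099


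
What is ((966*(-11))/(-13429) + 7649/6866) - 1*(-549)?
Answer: 50795405723/92203514 ≈ 550.91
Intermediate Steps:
((966*(-11))/(-13429) + 7649/6866) - 1*(-549) = (-10626*(-1/13429) + 7649*(1/6866)) + 549 = (10626/13429 + 7649/6866) + 549 = 175676537/92203514 + 549 = 50795405723/92203514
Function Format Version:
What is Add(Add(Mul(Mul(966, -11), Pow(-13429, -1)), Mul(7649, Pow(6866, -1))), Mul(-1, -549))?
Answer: Rational(50795405723, 92203514) ≈ 550.91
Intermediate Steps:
Add(Add(Mul(Mul(966, -11), Pow(-13429, -1)), Mul(7649, Pow(6866, -1))), Mul(-1, -549)) = Add(Add(Mul(-10626, Rational(-1, 13429)), Mul(7649, Rational(1, 6866))), 549) = Add(Add(Rational(10626, 13429), Rational(7649, 6866)), 549) = Add(Rational(175676537, 92203514), 549) = Rational(50795405723, 92203514)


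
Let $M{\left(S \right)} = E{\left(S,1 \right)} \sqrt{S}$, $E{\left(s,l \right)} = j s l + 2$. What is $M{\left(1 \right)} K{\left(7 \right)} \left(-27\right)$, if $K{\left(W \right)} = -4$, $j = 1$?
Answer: $324$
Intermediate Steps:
$E{\left(s,l \right)} = 2 + l s$ ($E{\left(s,l \right)} = 1 s l + 2 = s l + 2 = l s + 2 = 2 + l s$)
$M{\left(S \right)} = \sqrt{S} \left(2 + S\right)$ ($M{\left(S \right)} = \left(2 + 1 S\right) \sqrt{S} = \left(2 + S\right) \sqrt{S} = \sqrt{S} \left(2 + S\right)$)
$M{\left(1 \right)} K{\left(7 \right)} \left(-27\right) = \sqrt{1} \left(2 + 1\right) \left(-4\right) \left(-27\right) = 1 \cdot 3 \left(-4\right) \left(-27\right) = 3 \left(-4\right) \left(-27\right) = \left(-12\right) \left(-27\right) = 324$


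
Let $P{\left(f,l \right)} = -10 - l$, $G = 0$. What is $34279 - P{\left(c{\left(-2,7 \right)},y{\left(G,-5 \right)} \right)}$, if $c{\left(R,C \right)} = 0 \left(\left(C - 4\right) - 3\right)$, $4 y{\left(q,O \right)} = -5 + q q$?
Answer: $\frac{137151}{4} \approx 34288.0$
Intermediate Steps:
$y{\left(q,O \right)} = - \frac{5}{4} + \frac{q^{2}}{4}$ ($y{\left(q,O \right)} = \frac{-5 + q q}{4} = \frac{-5 + q^{2}}{4} = - \frac{5}{4} + \frac{q^{2}}{4}$)
$c{\left(R,C \right)} = 0$ ($c{\left(R,C \right)} = 0 \left(\left(-4 + C\right) - 3\right) = 0 \left(-7 + C\right) = 0$)
$34279 - P{\left(c{\left(-2,7 \right)},y{\left(G,-5 \right)} \right)} = 34279 - \left(-10 - \left(- \frac{5}{4} + \frac{0^{2}}{4}\right)\right) = 34279 - \left(-10 - \left(- \frac{5}{4} + \frac{1}{4} \cdot 0\right)\right) = 34279 - \left(-10 - \left(- \frac{5}{4} + 0\right)\right) = 34279 - \left(-10 - - \frac{5}{4}\right) = 34279 - \left(-10 + \frac{5}{4}\right) = 34279 - - \frac{35}{4} = 34279 + \frac{35}{4} = \frac{137151}{4}$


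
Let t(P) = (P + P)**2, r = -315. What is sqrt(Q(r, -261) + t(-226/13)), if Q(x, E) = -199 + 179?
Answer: 2*sqrt(50231)/13 ≈ 34.480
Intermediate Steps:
Q(x, E) = -20
t(P) = 4*P**2 (t(P) = (2*P)**2 = 4*P**2)
sqrt(Q(r, -261) + t(-226/13)) = sqrt(-20 + 4*(-226/13)**2) = sqrt(-20 + 4*(51076/169)) = sqrt(-20 + 204304/169) = sqrt(200924/169) = 2*sqrt(50231)/13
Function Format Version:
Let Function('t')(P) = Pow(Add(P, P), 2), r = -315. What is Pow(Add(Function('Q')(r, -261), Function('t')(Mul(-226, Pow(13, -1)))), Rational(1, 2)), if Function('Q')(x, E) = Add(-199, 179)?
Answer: Mul(Rational(2, 13), Pow(50231, Rational(1, 2))) ≈ 34.480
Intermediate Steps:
Function('Q')(x, E) = -20
Function('t')(P) = Mul(4, Pow(P, 2)) (Function('t')(P) = Pow(Mul(2, P), 2) = Mul(4, Pow(P, 2)))
Pow(Add(Function('Q')(r, -261), Function('t')(Mul(-226, Pow(13, -1)))), Rational(1, 2)) = Pow(Add(-20, Mul(4, Pow(Mul(-226, Pow(13, -1)), 2))), Rational(1, 2)) = Pow(Add(-20, Mul(4, Pow(Mul(-226, Rational(1, 13)), 2))), Rational(1, 2)) = Pow(Add(-20, Mul(4, Pow(Rational(-226, 13), 2))), Rational(1, 2)) = Pow(Add(-20, Mul(4, Rational(51076, 169))), Rational(1, 2)) = Pow(Add(-20, Rational(204304, 169)), Rational(1, 2)) = Pow(Rational(200924, 169), Rational(1, 2)) = Mul(Rational(2, 13), Pow(50231, Rational(1, 2)))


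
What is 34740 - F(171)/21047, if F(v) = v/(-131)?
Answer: 95783634351/2757157 ≈ 34740.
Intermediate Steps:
F(v) = -v/131 (F(v) = v*(-1/131) = -v/131)
34740 - F(171)/21047 = 34740 - (-1/131*171)/21047 = 34740 - (-171)/(131*21047) = 34740 - 1*(-171/2757157) = 34740 + 171/2757157 = 95783634351/2757157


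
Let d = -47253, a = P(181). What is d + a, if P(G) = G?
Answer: -47072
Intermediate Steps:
a = 181
d + a = -47253 + 181 = -47072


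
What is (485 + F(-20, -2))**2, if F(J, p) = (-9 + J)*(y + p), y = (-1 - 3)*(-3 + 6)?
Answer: 793881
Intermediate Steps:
y = -12 (y = -4*3 = -12)
F(J, p) = (-12 + p)*(-9 + J) (F(J, p) = (-9 + J)*(-12 + p) = (-12 + p)*(-9 + J))
(485 + F(-20, -2))**2 = (485 + (108 - 12*(-20) - 9*(-2) - 20*(-2)))**2 = (485 + (108 + 240 + 18 + 40))**2 = (485 + 406)**2 = 891**2 = 793881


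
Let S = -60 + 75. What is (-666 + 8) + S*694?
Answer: 9752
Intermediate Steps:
S = 15
(-666 + 8) + S*694 = (-666 + 8) + 15*694 = -658 + 10410 = 9752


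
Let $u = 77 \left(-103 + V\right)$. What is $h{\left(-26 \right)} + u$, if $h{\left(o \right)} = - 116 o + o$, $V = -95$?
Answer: $-12256$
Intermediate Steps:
$h{\left(o \right)} = - 115 o$
$u = -15246$ ($u = 77 \left(-103 - 95\right) = 77 \left(-198\right) = -15246$)
$h{\left(-26 \right)} + u = \left(-115\right) \left(-26\right) - 15246 = 2990 - 15246 = -12256$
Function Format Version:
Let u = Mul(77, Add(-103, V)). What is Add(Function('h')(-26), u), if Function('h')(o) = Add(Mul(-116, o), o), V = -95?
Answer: -12256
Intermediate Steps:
Function('h')(o) = Mul(-115, o)
u = -15246 (u = Mul(77, Add(-103, -95)) = Mul(77, -198) = -15246)
Add(Function('h')(-26), u) = Add(Mul(-115, -26), -15246) = Add(2990, -15246) = -12256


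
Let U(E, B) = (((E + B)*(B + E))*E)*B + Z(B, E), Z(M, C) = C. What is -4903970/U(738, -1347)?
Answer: 2451985/184343804514 ≈ 1.3301e-5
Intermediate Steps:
U(E, B) = E + B*E*(B + E)**2 (U(E, B) = (((E + B)*(B + E))*E)*B + E = (((B + E)*(B + E))*E)*B + E = ((B + E)**2*E)*B + E = (E*(B + E)**2)*B + E = B*E*(B + E)**2 + E = E + B*E*(B + E)**2)
-4903970/U(738, -1347) = -4903970*1/(738*(1 - 1347*(-1347 + 738)**2)) = -4903970*1/(738*(1 - 1347*(-609)**2)) = -4903970*1/(738*(1 - 1347*370881)) = -4903970*1/(738*(1 - 499576707)) = -4903970/(738*(-499576706)) = -4903970/(-368687609028) = -4903970*(-1/368687609028) = 2451985/184343804514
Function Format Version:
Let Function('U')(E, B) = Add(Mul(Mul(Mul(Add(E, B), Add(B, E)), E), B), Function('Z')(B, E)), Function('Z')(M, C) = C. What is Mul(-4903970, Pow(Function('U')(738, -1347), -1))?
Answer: Rational(2451985, 184343804514) ≈ 1.3301e-5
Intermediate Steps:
Function('U')(E, B) = Add(E, Mul(B, E, Pow(Add(B, E), 2))) (Function('U')(E, B) = Add(Mul(Mul(Mul(Add(E, B), Add(B, E)), E), B), E) = Add(Mul(Mul(Mul(Add(B, E), Add(B, E)), E), B), E) = Add(Mul(Mul(Pow(Add(B, E), 2), E), B), E) = Add(Mul(Mul(E, Pow(Add(B, E), 2)), B), E) = Add(Mul(B, E, Pow(Add(B, E), 2)), E) = Add(E, Mul(B, E, Pow(Add(B, E), 2))))
Mul(-4903970, Pow(Function('U')(738, -1347), -1)) = Mul(-4903970, Pow(Mul(738, Add(1, Mul(-1347, Pow(Add(-1347, 738), 2)))), -1)) = Mul(-4903970, Pow(Mul(738, Add(1, Mul(-1347, Pow(-609, 2)))), -1)) = Mul(-4903970, Pow(Mul(738, Add(1, Mul(-1347, 370881))), -1)) = Mul(-4903970, Pow(Mul(738, Add(1, -499576707)), -1)) = Mul(-4903970, Pow(Mul(738, -499576706), -1)) = Mul(-4903970, Pow(-368687609028, -1)) = Mul(-4903970, Rational(-1, 368687609028)) = Rational(2451985, 184343804514)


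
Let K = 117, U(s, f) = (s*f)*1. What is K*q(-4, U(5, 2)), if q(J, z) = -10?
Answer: -1170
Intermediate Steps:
U(s, f) = f*s (U(s, f) = (f*s)*1 = f*s)
K*q(-4, U(5, 2)) = 117*(-10) = -1170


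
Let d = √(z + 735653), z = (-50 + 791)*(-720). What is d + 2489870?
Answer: 2489870 + √202133 ≈ 2.4903e+6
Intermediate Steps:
z = -533520 (z = 741*(-720) = -533520)
d = √202133 (d = √(-533520 + 735653) = √202133 ≈ 449.59)
d + 2489870 = √202133 + 2489870 = 2489870 + √202133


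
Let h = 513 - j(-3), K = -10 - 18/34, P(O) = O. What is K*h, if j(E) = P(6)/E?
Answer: -92185/17 ≈ -5422.6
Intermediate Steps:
j(E) = 6/E
K = -179/17 (K = -10 - 18*1/34 = -10 - 9/17 = -179/17 ≈ -10.529)
h = 515 (h = 513 - 6/(-3) = 513 - 6*(-1)/3 = 513 - 1*(-2) = 513 + 2 = 515)
K*h = -179/17*515 = -92185/17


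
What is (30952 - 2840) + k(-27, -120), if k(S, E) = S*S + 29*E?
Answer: 25361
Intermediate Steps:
k(S, E) = S² + 29*E
(30952 - 2840) + k(-27, -120) = (30952 - 2840) + ((-27)² + 29*(-120)) = 28112 + (729 - 3480) = 28112 - 2751 = 25361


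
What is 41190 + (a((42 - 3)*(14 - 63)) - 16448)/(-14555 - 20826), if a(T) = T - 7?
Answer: 1457361756/35381 ≈ 41191.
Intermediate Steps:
a(T) = -7 + T
41190 + (a((42 - 3)*(14 - 63)) - 16448)/(-14555 - 20826) = 41190 + ((-7 + (42 - 3)*(14 - 63)) - 16448)/(-14555 - 20826) = 41190 + ((-7 + 39*(-49)) - 16448)/(-35381) = 41190 + ((-7 - 1911) - 16448)*(-1/35381) = 41190 + (-1918 - 16448)*(-1/35381) = 41190 - 18366*(-1/35381) = 41190 + 18366/35381 = 1457361756/35381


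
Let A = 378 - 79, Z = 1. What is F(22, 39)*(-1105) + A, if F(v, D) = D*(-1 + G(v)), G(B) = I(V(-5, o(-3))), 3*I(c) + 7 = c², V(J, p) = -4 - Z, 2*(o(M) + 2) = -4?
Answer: -215176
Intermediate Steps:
A = 299
o(M) = -4 (o(M) = -2 + (½)*(-4) = -2 - 2 = -4)
V(J, p) = -5 (V(J, p) = -4 - 1*1 = -4 - 1 = -5)
I(c) = -7/3 + c²/3
G(B) = 6 (G(B) = -7/3 + (⅓)*(-5)² = -7/3 + (⅓)*25 = -7/3 + 25/3 = 6)
F(v, D) = 5*D (F(v, D) = D*(-1 + 6) = D*5 = 5*D)
F(22, 39)*(-1105) + A = (5*39)*(-1105) + 299 = 195*(-1105) + 299 = -215475 + 299 = -215176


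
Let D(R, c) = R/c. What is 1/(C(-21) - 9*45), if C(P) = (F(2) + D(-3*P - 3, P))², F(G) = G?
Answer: -49/19809 ≈ -0.0024736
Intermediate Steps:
C(P) = (2 + (-3 - 3*P)/P)² (C(P) = (2 + (-3*P - 3)/P)² = (2 + (-3 - 3*P)/P)²)
1/(C(-21) - 9*45) = 1/((3 - 21)²/(-21)² - 9*45) = 1/((1/441)*(-18)² - 405) = 1/((1/441)*324 - 405) = 1/(36/49 - 405) = 1/(-19809/49) = -49/19809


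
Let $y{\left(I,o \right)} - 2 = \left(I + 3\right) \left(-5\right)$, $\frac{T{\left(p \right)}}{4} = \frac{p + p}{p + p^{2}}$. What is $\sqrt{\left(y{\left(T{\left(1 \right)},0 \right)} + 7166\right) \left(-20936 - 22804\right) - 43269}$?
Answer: $i \sqrt{312040689} \approx 17665.0 i$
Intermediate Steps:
$T{\left(p \right)} = \frac{8 p}{p + p^{2}}$ ($T{\left(p \right)} = 4 \frac{p + p}{p + p^{2}} = 4 \frac{2 p}{p + p^{2}} = \frac{8 p}{p + p^{2}}$)
$y{\left(I,o \right)} = -13 - 5 I$ ($y{\left(I,o \right)} = 2 + \left(I + 3\right) \left(-5\right) = 2 + \left(3 + I\right) \left(-5\right) = 2 - \left(15 + 5 I\right) = -13 - 5 I$)
$\sqrt{\left(y{\left(T{\left(1 \right)},0 \right)} + 7166\right) \left(-20936 - 22804\right) - 43269} = \sqrt{\left(\left(-13 - 5 \frac{8}{1 + 1}\right) + 7166\right) \left(-20936 - 22804\right) - 43269} = \sqrt{\left(\left(-13 - 5 \cdot \frac{8}{2}\right) + 7166\right) \left(-43740\right) - 43269} = \sqrt{\left(\left(-13 - 5 \cdot 8 \cdot \frac{1}{2}\right) + 7166\right) \left(-43740\right) - 43269} = \sqrt{\left(\left(-13 - 20\right) + 7166\right) \left(-43740\right) - 43269} = \sqrt{\left(-33 + 7166\right) \left(-43740\right) - 43269} = \sqrt{7133 \left(-43740\right) - 43269} = \sqrt{-311997420 - 43269} = \sqrt{-312040689} = i \sqrt{312040689}$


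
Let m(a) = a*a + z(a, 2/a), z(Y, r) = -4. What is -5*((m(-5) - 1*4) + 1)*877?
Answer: -78930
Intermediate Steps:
m(a) = -4 + a**2 (m(a) = a*a - 4 = a**2 - 4 = -4 + a**2)
-5*((m(-5) - 1*4) + 1)*877 = -5*(((-4 + (-5)**2) - 1*4) + 1)*877 = -5*(((-4 + 25) - 4) + 1)*877 = -5*((21 - 4) + 1)*877 = -5*(17 + 1)*877 = -5*18*877 = -90*877 = -78930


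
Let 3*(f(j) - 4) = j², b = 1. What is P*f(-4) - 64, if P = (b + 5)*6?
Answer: 272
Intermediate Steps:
f(j) = 4 + j²/3
P = 36 (P = (1 + 5)*6 = 6*6 = 36)
P*f(-4) - 64 = 36*(4 + (⅓)*(-4)²) - 64 = 36*(4 + (⅓)*16) - 64 = 36*(4 + 16/3) - 64 = 36*(28/3) - 64 = 336 - 64 = 272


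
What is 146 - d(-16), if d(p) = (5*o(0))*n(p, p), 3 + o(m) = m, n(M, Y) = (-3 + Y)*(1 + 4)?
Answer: -1279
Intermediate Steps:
n(M, Y) = -15 + 5*Y (n(M, Y) = (-3 + Y)*5 = -15 + 5*Y)
o(m) = -3 + m
d(p) = 225 - 75*p (d(p) = (5*(-3 + 0))*(-15 + 5*p) = (5*(-3))*(-15 + 5*p) = -15*(-15 + 5*p) = 225 - 75*p)
146 - d(-16) = 146 - (225 - 75*(-16)) = 146 - (225 + 1200) = 146 - 1*1425 = 146 - 1425 = -1279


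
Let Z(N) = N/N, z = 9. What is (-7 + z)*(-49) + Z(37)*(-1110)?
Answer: -1208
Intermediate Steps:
Z(N) = 1
(-7 + z)*(-49) + Z(37)*(-1110) = (-7 + 9)*(-49) + 1*(-1110) = 2*(-49) - 1110 = -98 - 1110 = -1208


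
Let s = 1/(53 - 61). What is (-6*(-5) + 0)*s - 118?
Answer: -487/4 ≈ -121.75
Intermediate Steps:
s = -1/8 (s = 1/(-8) = -1/8 ≈ -0.12500)
(-6*(-5) + 0)*s - 118 = (-6*(-5) + 0)*(-1/8) - 118 = (30 + 0)*(-1/8) - 118 = 30*(-1/8) - 118 = -15/4 - 118 = -487/4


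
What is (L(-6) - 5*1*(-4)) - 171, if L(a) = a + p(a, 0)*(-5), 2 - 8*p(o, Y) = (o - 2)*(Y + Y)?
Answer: -633/4 ≈ -158.25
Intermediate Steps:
p(o, Y) = ¼ - Y*(-2 + o)/4 (p(o, Y) = ¼ - (o - 2)*(Y + Y)/8 = ¼ - (-2 + o)*2*Y/8 = ¼ - Y*(-2 + o)/4)
L(a) = -5/4 + a (L(a) = a + (¼ + (½)*0 - ¼*0*a)*(-5) = a + (¼ + 0 + 0)*(-5) = a + (¼)*(-5) = a - 5/4 = -5/4 + a)
(L(-6) - 5*1*(-4)) - 171 = ((-5/4 - 6) - 5*1*(-4)) - 171 = (-29/4 - 5*(-4)) - 171 = (-29/4 + 20) - 171 = 51/4 - 171 = -633/4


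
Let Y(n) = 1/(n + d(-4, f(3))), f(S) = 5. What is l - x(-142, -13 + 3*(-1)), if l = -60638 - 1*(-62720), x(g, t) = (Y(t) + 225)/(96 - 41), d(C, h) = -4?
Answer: 207791/100 ≈ 2077.9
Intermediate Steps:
Y(n) = 1/(-4 + n) (Y(n) = 1/(n - 4) = 1/(-4 + n))
x(g, t) = 45/11 + 1/(55*(-4 + t)) (x(g, t) = (1/(-4 + t) + 225)/(96 - 41) = (225 + 1/(-4 + t))/55 = (225 + 1/(-4 + t))*(1/55) = 45/11 + 1/(55*(-4 + t)))
l = 2082 (l = -60638 + 62720 = 2082)
l - x(-142, -13 + 3*(-1)) = 2082 - (-899 + 225*(-13 + 3*(-1)))/(55*(-4 + (-13 + 3*(-1)))) = 2082 - (-899 + 225*(-13 - 3))/(55*(-4 + (-13 - 3))) = 2082 - (-899 + 225*(-16))/(55*(-4 - 16)) = 2082 - (-899 - 3600)/(55*(-20)) = 2082 - (-1)*(-4499)/(55*20) = 2082 - 1*409/100 = 2082 - 409/100 = 207791/100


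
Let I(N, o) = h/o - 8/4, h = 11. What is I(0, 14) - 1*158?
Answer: -2229/14 ≈ -159.21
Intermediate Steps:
I(N, o) = -2 + 11/o (I(N, o) = 11/o - 8/4 = 11/o - 8*1/4 = 11/o - 2 = -2 + 11/o)
I(0, 14) - 1*158 = (-2 + 11/14) - 1*158 = (-2 + 11*(1/14)) - 158 = (-2 + 11/14) - 158 = -17/14 - 158 = -2229/14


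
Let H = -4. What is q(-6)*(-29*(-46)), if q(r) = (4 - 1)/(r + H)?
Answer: -2001/5 ≈ -400.20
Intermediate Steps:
q(r) = 3/(-4 + r) (q(r) = (4 - 1)/(r - 4) = 3/(-4 + r))
q(-6)*(-29*(-46)) = (3/(-4 - 6))*(-29*(-46)) = (3/(-10))*1334 = (3*(-1/10))*1334 = -3/10*1334 = -2001/5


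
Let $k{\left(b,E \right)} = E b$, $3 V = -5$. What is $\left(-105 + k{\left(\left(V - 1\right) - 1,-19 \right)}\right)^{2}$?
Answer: $\frac{11236}{9} \approx 1248.4$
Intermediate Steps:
$V = - \frac{5}{3}$ ($V = \frac{1}{3} \left(-5\right) = - \frac{5}{3} \approx -1.6667$)
$\left(-105 + k{\left(\left(V - 1\right) - 1,-19 \right)}\right)^{2} = \left(-105 - 19 \left(\left(- \frac{5}{3} - 1\right) - 1\right)\right)^{2} = \left(-105 - 19 \left(- \frac{8}{3} - 1\right)\right)^{2} = \left(-105 - - \frac{209}{3}\right)^{2} = \left(-105 + \frac{209}{3}\right)^{2} = \left(- \frac{106}{3}\right)^{2} = \frac{11236}{9}$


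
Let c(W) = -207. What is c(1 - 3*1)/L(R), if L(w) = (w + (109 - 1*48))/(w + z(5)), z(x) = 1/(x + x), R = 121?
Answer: -35811/260 ≈ -137.73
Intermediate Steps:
z(x) = 1/(2*x)
L(w) = (61 + w)/(⅒ + w) (L(w) = (w + (109 - 1*48))/(w + (½)/5) = (w + (109 - 48))/(w + (½)*(⅕)) = (w + 61)/(w + ⅒) = (61 + w)/(⅒ + w))
c(1 - 3*1)/L(R) = -207*(1 + 10*121)/(10*(61 + 121)) = -207/(10*182/(1 + 1210)) = -207/(10*182/1211) = -207/(10*(1/1211)*182) = -207/260/173 = -207*173/260 = -35811/260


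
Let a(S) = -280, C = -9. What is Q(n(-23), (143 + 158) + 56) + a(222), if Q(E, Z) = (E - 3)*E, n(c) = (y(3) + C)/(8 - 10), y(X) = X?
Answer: -280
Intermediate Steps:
n(c) = 3 (n(c) = (3 - 9)/(8 - 10) = -6/(-2) = -6*(-1/2) = 3)
Q(E, Z) = E*(-3 + E) (Q(E, Z) = (-3 + E)*E = E*(-3 + E))
Q(n(-23), (143 + 158) + 56) + a(222) = 3*(-3 + 3) - 280 = 3*0 - 280 = 0 - 280 = -280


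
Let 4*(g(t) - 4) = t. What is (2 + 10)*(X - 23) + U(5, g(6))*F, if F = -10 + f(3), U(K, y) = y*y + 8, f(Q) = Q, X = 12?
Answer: -1599/4 ≈ -399.75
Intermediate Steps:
g(t) = 4 + t/4
U(K, y) = 8 + y**2 (U(K, y) = y**2 + 8 = 8 + y**2)
F = -7 (F = -10 + 3 = -7)
(2 + 10)*(X - 23) + U(5, g(6))*F = (2 + 10)*(12 - 23) + (8 + (4 + (1/4)*6)**2)*(-7) = 12*(-11) + (8 + (4 + 3/2)**2)*(-7) = -132 + (8 + (11/2)**2)*(-7) = -132 + (8 + 121/4)*(-7) = -132 + (153/4)*(-7) = -132 - 1071/4 = -1599/4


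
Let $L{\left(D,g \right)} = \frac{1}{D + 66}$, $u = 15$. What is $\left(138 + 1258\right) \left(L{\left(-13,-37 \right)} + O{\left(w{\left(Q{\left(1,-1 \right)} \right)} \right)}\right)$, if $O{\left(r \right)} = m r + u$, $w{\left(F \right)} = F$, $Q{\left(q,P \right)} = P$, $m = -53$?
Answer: $\frac{5032580}{53} \approx 94954.0$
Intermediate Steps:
$O{\left(r \right)} = 15 - 53 r$ ($O{\left(r \right)} = - 53 r + 15 = 15 - 53 r$)
$L{\left(D,g \right)} = \frac{1}{66 + D}$
$\left(138 + 1258\right) \left(L{\left(-13,-37 \right)} + O{\left(w{\left(Q{\left(1,-1 \right)} \right)} \right)}\right) = \left(138 + 1258\right) \left(\frac{1}{66 - 13} + \left(15 - -53\right)\right) = 1396 \left(\frac{1}{53} + \left(15 + 53\right)\right) = 1396 \left(\frac{1}{53} + 68\right) = 1396 \cdot \frac{3605}{53} = \frac{5032580}{53}$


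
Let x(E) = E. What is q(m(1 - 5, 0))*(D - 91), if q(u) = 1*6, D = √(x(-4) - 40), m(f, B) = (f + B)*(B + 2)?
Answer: -546 + 12*I*√11 ≈ -546.0 + 39.799*I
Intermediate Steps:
m(f, B) = (2 + B)*(B + f) (m(f, B) = (B + f)*(2 + B) = (2 + B)*(B + f))
D = 2*I*√11 (D = √(-4 - 40) = √(-44) = 2*I*√11 ≈ 6.6332*I)
q(u) = 6
q(m(1 - 5, 0))*(D - 91) = 6*(2*I*√11 - 91) = 6*(-91 + 2*I*√11) = -546 + 12*I*√11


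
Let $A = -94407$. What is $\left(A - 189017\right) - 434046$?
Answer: $-717470$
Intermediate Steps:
$\left(A - 189017\right) - 434046 = \left(-94407 - 189017\right) - 434046 = -283424 - 434046 = -717470$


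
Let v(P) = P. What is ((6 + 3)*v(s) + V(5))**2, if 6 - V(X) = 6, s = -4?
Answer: 1296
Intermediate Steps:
V(X) = 0 (V(X) = 6 - 1*6 = 6 - 6 = 0)
((6 + 3)*v(s) + V(5))**2 = ((6 + 3)*(-4) + 0)**2 = (9*(-4) + 0)**2 = (-36 + 0)**2 = (-36)**2 = 1296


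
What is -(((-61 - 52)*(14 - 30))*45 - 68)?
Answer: -81292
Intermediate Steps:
-(((-61 - 52)*(14 - 30))*45 - 68) = -(-113*(-16)*45 - 68) = -(1808*45 - 68) = -(81360 - 68) = -1*81292 = -81292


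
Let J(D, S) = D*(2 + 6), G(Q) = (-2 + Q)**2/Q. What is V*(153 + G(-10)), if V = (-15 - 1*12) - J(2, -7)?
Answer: -29799/5 ≈ -5959.8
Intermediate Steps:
G(Q) = (-2 + Q)**2/Q
J(D, S) = 8*D (J(D, S) = D*8 = 8*D)
V = -43 (V = (-15 - 1*12) - 8*2 = (-15 - 12) - 1*16 = -27 - 16 = -43)
V*(153 + G(-10)) = -43*(153 + (-2 - 10)**2/(-10)) = -43*(153 - 1/10*(-12)**2) = -43*(153 - 1/10*144) = -43*(153 - 72/5) = -43*693/5 = -29799/5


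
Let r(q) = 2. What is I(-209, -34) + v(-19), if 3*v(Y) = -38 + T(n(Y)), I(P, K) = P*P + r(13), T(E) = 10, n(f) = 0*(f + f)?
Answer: 131021/3 ≈ 43674.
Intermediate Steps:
n(f) = 0 (n(f) = 0*(2*f) = 0)
I(P, K) = 2 + P² (I(P, K) = P*P + 2 = P² + 2 = 2 + P²)
v(Y) = -28/3 (v(Y) = (-38 + 10)/3 = (⅓)*(-28) = -28/3)
I(-209, -34) + v(-19) = (2 + (-209)²) - 28/3 = (2 + 43681) - 28/3 = 43683 - 28/3 = 131021/3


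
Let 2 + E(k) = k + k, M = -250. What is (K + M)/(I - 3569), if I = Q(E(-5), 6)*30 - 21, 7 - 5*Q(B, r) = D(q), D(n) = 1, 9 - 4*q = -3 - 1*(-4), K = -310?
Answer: 280/1777 ≈ 0.15757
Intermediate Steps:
q = 2 (q = 9/4 - (-3 - 1*(-4))/4 = 9/4 - (-3 + 4)/4 = 9/4 - ¼*1 = 9/4 - ¼ = 2)
E(k) = -2 + 2*k (E(k) = -2 + (k + k) = -2 + 2*k)
Q(B, r) = 6/5 (Q(B, r) = 7/5 - ⅕*1 = 7/5 - ⅕ = 6/5)
I = 15 (I = (6/5)*30 - 21 = 36 - 21 = 15)
(K + M)/(I - 3569) = (-310 - 250)/(15 - 3569) = -560/(-3554) = -560*(-1/3554) = 280/1777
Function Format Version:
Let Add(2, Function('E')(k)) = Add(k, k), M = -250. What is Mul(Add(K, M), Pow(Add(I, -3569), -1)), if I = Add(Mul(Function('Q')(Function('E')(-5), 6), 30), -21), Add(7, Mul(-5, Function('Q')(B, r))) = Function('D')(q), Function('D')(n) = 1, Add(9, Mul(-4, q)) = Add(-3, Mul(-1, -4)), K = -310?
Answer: Rational(280, 1777) ≈ 0.15757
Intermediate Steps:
q = 2 (q = Add(Rational(9, 4), Mul(Rational(-1, 4), Add(-3, Mul(-1, -4)))) = Add(Rational(9, 4), Mul(Rational(-1, 4), Add(-3, 4))) = Add(Rational(9, 4), Mul(Rational(-1, 4), 1)) = Add(Rational(9, 4), Rational(-1, 4)) = 2)
Function('E')(k) = Add(-2, Mul(2, k)) (Function('E')(k) = Add(-2, Add(k, k)) = Add(-2, Mul(2, k)))
Function('Q')(B, r) = Rational(6, 5) (Function('Q')(B, r) = Add(Rational(7, 5), Mul(Rational(-1, 5), 1)) = Add(Rational(7, 5), Rational(-1, 5)) = Rational(6, 5))
I = 15 (I = Add(Mul(Rational(6, 5), 30), -21) = Add(36, -21) = 15)
Mul(Add(K, M), Pow(Add(I, -3569), -1)) = Mul(Add(-310, -250), Pow(Add(15, -3569), -1)) = Mul(-560, Pow(-3554, -1)) = Mul(-560, Rational(-1, 3554)) = Rational(280, 1777)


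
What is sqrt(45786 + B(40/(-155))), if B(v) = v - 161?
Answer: sqrt(43845377)/31 ≈ 213.60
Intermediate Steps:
B(v) = -161 + v
sqrt(45786 + B(40/(-155))) = sqrt(45786 + (-161 + 40/(-155))) = sqrt(45786 + (-161 + 40*(-1/155))) = sqrt(45786 + (-161 - 8/31)) = sqrt(45786 - 4999/31) = sqrt(1414367/31) = sqrt(43845377)/31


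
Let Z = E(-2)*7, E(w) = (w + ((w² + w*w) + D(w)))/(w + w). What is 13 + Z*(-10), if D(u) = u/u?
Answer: 271/2 ≈ 135.50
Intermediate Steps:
D(u) = 1
E(w) = (1 + w + 2*w²)/(2*w) (E(w) = (w + ((w² + w*w) + 1))/(w + w) = (w + ((w² + w²) + 1))/((2*w)) = (w + (2*w² + 1))*(1/(2*w)) = (w + (1 + 2*w²))*(1/(2*w)) = (1 + w + 2*w²)*(1/(2*w)) = (1 + w + 2*w²)/(2*w))
Z = -49/4 (Z = (½ - 2 + (½)/(-2))*7 = (½ - 2 + (½)*(-½))*7 = (½ - 2 - ¼)*7 = -7/4*7 = -49/4 ≈ -12.250)
13 + Z*(-10) = 13 - 49/4*(-10) = 13 + 245/2 = 271/2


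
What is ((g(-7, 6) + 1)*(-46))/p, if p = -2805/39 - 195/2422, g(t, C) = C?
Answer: 10138492/2267105 ≈ 4.4720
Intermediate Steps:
p = -2267105/31486 (p = -2805*1/39 - 195*1/2422 = -935/13 - 195/2422 = -2267105/31486 ≈ -72.004)
((g(-7, 6) + 1)*(-46))/p = ((6 + 1)*(-46))/(-2267105/31486) = (7*(-46))*(-31486/2267105) = -322*(-31486/2267105) = 10138492/2267105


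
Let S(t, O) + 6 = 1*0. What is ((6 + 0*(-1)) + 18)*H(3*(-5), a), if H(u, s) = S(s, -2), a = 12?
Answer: -144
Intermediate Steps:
S(t, O) = -6 (S(t, O) = -6 + 1*0 = -6 + 0 = -6)
H(u, s) = -6
((6 + 0*(-1)) + 18)*H(3*(-5), a) = ((6 + 0*(-1)) + 18)*(-6) = ((6 + 0) + 18)*(-6) = (6 + 18)*(-6) = 24*(-6) = -144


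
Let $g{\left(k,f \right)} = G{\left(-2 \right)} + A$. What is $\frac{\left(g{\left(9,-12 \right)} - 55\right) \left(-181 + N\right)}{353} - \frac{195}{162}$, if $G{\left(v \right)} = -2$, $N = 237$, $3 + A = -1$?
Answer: $- \frac{207409}{19062} \approx -10.881$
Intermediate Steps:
$A = -4$ ($A = -3 - 1 = -4$)
$g{\left(k,f \right)} = -6$ ($g{\left(k,f \right)} = -2 - 4 = -6$)
$\frac{\left(g{\left(9,-12 \right)} - 55\right) \left(-181 + N\right)}{353} - \frac{195}{162} = \frac{\left(-6 - 55\right) \left(-181 + 237\right)}{353} - \frac{195}{162} = \left(-61\right) 56 \cdot \frac{1}{353} - \frac{65}{54} = \left(-3416\right) \frac{1}{353} - \frac{65}{54} = - \frac{3416}{353} - \frac{65}{54} = - \frac{207409}{19062}$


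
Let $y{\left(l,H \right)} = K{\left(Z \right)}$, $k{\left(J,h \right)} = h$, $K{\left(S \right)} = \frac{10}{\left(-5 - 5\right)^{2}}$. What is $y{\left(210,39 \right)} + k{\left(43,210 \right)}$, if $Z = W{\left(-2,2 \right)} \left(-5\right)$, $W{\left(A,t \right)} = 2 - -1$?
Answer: $\frac{2101}{10} \approx 210.1$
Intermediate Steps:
$W{\left(A,t \right)} = 3$ ($W{\left(A,t \right)} = 2 + 1 = 3$)
$Z = -15$ ($Z = 3 \left(-5\right) = -15$)
$K{\left(S \right)} = \frac{1}{10}$ ($K{\left(S \right)} = \frac{10}{\left(-10\right)^{2}} = \frac{10}{100} = 10 \cdot \frac{1}{100} = \frac{1}{10}$)
$y{\left(l,H \right)} = \frac{1}{10}$
$y{\left(210,39 \right)} + k{\left(43,210 \right)} = \frac{1}{10} + 210 = \frac{2101}{10}$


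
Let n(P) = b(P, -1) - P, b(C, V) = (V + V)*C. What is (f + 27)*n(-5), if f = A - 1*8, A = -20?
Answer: -15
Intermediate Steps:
b(C, V) = 2*C*V (b(C, V) = (2*V)*C = 2*C*V)
f = -28 (f = -20 - 1*8 = -20 - 8 = -28)
n(P) = -3*P (n(P) = 2*P*(-1) - P = -2*P - P = -3*P)
(f + 27)*n(-5) = (-28 + 27)*(-3*(-5)) = -1*15 = -15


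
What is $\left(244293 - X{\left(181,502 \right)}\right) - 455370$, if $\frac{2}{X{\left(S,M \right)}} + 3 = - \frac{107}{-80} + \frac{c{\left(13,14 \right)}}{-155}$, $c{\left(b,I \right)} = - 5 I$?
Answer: $- \frac{633859271}{3003} \approx -2.1108 \cdot 10^{5}$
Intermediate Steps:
$X{\left(S,M \right)} = - \frac{4960}{3003}$ ($X{\left(S,M \right)} = \frac{2}{-3 + \left(- \frac{107}{-80} + \frac{\left(-5\right) 14}{-155}\right)} = \frac{2}{-3 - - \frac{4437}{2480}} = \frac{2}{-3 + \left(\frac{107}{80} + \frac{14}{31}\right)} = \frac{2}{-3 + \frac{4437}{2480}} = \frac{2}{- \frac{3003}{2480}} = 2 \left(- \frac{2480}{3003}\right) = - \frac{4960}{3003}$)
$\left(244293 - X{\left(181,502 \right)}\right) - 455370 = \left(244293 - - \frac{4960}{3003}\right) - 455370 = \left(244293 + \frac{4960}{3003}\right) - 455370 = \frac{733616839}{3003} - 455370 = - \frac{633859271}{3003}$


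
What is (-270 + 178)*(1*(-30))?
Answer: 2760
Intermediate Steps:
(-270 + 178)*(1*(-30)) = -92*(-30) = 2760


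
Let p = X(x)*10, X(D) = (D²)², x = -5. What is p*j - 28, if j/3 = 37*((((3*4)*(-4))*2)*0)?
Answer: -28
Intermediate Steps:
X(D) = D⁴
p = 6250 (p = (-5)⁴*10 = 625*10 = 6250)
j = 0 (j = 3*(37*((((3*4)*(-4))*2)*0)) = 3*(37*(((12*(-4))*2)*0)) = 3*(37*(-48*2*0)) = 3*(37*(-96*0)) = 3*(37*0) = 3*0 = 0)
p*j - 28 = 6250*0 - 28 = 0 - 28 = -28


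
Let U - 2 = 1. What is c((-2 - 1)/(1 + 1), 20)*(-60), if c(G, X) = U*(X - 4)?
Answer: -2880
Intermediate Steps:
U = 3 (U = 2 + 1 = 3)
c(G, X) = -12 + 3*X (c(G, X) = 3*(X - 4) = 3*(-4 + X) = -12 + 3*X)
c((-2 - 1)/(1 + 1), 20)*(-60) = (-12 + 3*20)*(-60) = (-12 + 60)*(-60) = 48*(-60) = -2880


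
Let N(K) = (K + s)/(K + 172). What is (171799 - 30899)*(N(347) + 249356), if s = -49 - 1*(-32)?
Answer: 6078242548200/173 ≈ 3.5134e+10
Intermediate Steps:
s = -17 (s = -49 + 32 = -17)
N(K) = (-17 + K)/(172 + K) (N(K) = (K - 17)/(K + 172) = (-17 + K)/(172 + K))
(171799 - 30899)*(N(347) + 249356) = (171799 - 30899)*((-17 + 347)/(172 + 347) + 249356) = 140900*(330/519 + 249356) = 140900*((1/519)*330 + 249356) = 140900*(110/173 + 249356) = 140900*(43138698/173) = 6078242548200/173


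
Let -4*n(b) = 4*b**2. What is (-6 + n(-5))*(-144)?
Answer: 4464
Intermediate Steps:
n(b) = -b**2
(-6 + n(-5))*(-144) = (-6 - 1*(-5)**2)*(-144) = (-6 - 1*25)*(-144) = (-6 - 25)*(-144) = -31*(-144) = 4464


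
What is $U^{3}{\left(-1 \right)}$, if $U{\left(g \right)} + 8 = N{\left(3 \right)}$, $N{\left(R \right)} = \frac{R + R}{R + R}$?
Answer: $-343$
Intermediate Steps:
$N{\left(R \right)} = 1$ ($N{\left(R \right)} = \frac{2 R}{2 R} = 2 R \frac{1}{2 R} = 1$)
$U{\left(g \right)} = -7$ ($U{\left(g \right)} = -8 + 1 = -7$)
$U^{3}{\left(-1 \right)} = \left(-7\right)^{3} = -343$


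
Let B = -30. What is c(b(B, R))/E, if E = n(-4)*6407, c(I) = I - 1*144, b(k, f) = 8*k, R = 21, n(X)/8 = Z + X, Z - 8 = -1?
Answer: -16/6407 ≈ -0.0024973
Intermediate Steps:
Z = 7 (Z = 8 - 1 = 7)
n(X) = 56 + 8*X (n(X) = 8*(7 + X) = 56 + 8*X)
c(I) = -144 + I (c(I) = I - 144 = -144 + I)
E = 153768 (E = (56 + 8*(-4))*6407 = (56 - 32)*6407 = 24*6407 = 153768)
c(b(B, R))/E = (-144 + 8*(-30))/153768 = (-144 - 240)*(1/153768) = -384*1/153768 = -16/6407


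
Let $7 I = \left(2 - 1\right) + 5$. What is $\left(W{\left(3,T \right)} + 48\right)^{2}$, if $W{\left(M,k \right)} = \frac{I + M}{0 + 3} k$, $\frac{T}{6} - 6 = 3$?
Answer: $\frac{675684}{49} \approx 13789.0$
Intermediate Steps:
$T = 54$ ($T = 36 + 6 \cdot 3 = 36 + 18 = 54$)
$I = \frac{6}{7}$ ($I = \frac{\left(2 - 1\right) + 5}{7} = \frac{1 + 5}{7} = \frac{1}{7} \cdot 6 = \frac{6}{7} \approx 0.85714$)
$W{\left(M,k \right)} = k \left(\frac{2}{7} + \frac{M}{3}\right)$ ($W{\left(M,k \right)} = \frac{\frac{6}{7} + M}{0 + 3} k = \frac{\frac{6}{7} + M}{3} k = \left(\frac{6}{7} + M\right) \frac{1}{3} k = \left(\frac{2}{7} + \frac{M}{3}\right) k = k \left(\frac{2}{7} + \frac{M}{3}\right)$)
$\left(W{\left(3,T \right)} + 48\right)^{2} = \left(\frac{1}{21} \cdot 54 \left(6 + 7 \cdot 3\right) + 48\right)^{2} = \left(\frac{1}{21} \cdot 54 \left(6 + 21\right) + 48\right)^{2} = \left(\frac{1}{21} \cdot 54 \cdot 27 + 48\right)^{2} = \left(\frac{486}{7} + 48\right)^{2} = \left(\frac{822}{7}\right)^{2} = \frac{675684}{49}$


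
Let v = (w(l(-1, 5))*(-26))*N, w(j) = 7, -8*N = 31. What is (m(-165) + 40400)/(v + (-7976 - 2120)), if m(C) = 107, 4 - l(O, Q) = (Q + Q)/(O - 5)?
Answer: -162028/37563 ≈ -4.3135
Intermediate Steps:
N = -31/8 (N = -⅛*31 = -31/8 ≈ -3.8750)
l(O, Q) = 4 - 2*Q/(-5 + O) (l(O, Q) = 4 - (Q + Q)/(O - 5) = 4 - 2*Q/(-5 + O))
v = 2821/4 (v = (7*(-26))*(-31/8) = -182*(-31/8) = 2821/4 ≈ 705.25)
(m(-165) + 40400)/(v + (-7976 - 2120)) = (107 + 40400)/(2821/4 + (-7976 - 2120)) = 40507/(2821/4 - 10096) = 40507/(-37563/4) = 40507*(-4/37563) = -162028/37563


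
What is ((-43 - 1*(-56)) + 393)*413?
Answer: 167678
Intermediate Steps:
((-43 - 1*(-56)) + 393)*413 = ((-43 + 56) + 393)*413 = (13 + 393)*413 = 406*413 = 167678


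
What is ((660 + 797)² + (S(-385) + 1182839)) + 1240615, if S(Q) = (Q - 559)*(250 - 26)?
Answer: 4334847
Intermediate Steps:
S(Q) = -125216 + 224*Q (S(Q) = (-559 + Q)*224 = -125216 + 224*Q)
((660 + 797)² + (S(-385) + 1182839)) + 1240615 = ((660 + 797)² + ((-125216 + 224*(-385)) + 1182839)) + 1240615 = (1457² + ((-125216 - 86240) + 1182839)) + 1240615 = (2122849 + (-211456 + 1182839)) + 1240615 = (2122849 + 971383) + 1240615 = 3094232 + 1240615 = 4334847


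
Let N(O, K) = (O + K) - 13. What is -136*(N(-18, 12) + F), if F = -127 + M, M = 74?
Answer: 9792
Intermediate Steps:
F = -53 (F = -127 + 74 = -53)
N(O, K) = -13 + K + O (N(O, K) = (K + O) - 13 = -13 + K + O)
-136*(N(-18, 12) + F) = -136*((-13 + 12 - 18) - 53) = -136*(-19 - 53) = -136*(-72) = 9792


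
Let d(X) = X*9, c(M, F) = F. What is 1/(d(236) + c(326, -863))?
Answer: 1/1261 ≈ 0.00079302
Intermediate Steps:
d(X) = 9*X
1/(d(236) + c(326, -863)) = 1/(9*236 - 863) = 1/(2124 - 863) = 1/1261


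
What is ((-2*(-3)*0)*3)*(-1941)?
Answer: 0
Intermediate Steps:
((-2*(-3)*0)*3)*(-1941) = ((6*0)*3)*(-1941) = (0*3)*(-1941) = 0*(-1941) = 0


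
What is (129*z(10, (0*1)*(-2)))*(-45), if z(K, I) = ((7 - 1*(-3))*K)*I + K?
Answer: -58050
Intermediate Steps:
z(K, I) = K + 10*I*K (z(K, I) = ((7 + 3)*K)*I + K = (10*K)*I + K = 10*I*K + K = K + 10*I*K)
(129*z(10, (0*1)*(-2)))*(-45) = (129*(10*(1 + 10*((0*1)*(-2)))))*(-45) = (129*(10*(1 + 10*(0*(-2)))))*(-45) = (129*(10*(1 + 10*0)))*(-45) = (129*(10*(1 + 0)))*(-45) = (129*(10*1))*(-45) = (129*10)*(-45) = 1290*(-45) = -58050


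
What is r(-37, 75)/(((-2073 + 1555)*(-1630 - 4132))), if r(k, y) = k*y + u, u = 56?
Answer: -2719/2984716 ≈ -0.00091097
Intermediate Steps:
r(k, y) = 56 + k*y (r(k, y) = k*y + 56 = 56 + k*y)
r(-37, 75)/(((-2073 + 1555)*(-1630 - 4132))) = (56 - 37*75)/(((-2073 + 1555)*(-1630 - 4132))) = (56 - 2775)/((-518*(-5762))) = -2719/2984716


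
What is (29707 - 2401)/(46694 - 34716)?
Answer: 13653/5989 ≈ 2.2797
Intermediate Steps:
(29707 - 2401)/(46694 - 34716) = 27306/11978 = 27306*(1/11978) = 13653/5989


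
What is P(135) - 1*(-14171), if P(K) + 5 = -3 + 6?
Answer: 14169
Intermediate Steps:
P(K) = -2 (P(K) = -5 + (-3 + 6) = -5 + 3 = -2)
P(135) - 1*(-14171) = -2 - 1*(-14171) = -2 + 14171 = 14169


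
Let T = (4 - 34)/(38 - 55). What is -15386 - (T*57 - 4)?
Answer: -263204/17 ≈ -15483.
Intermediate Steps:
T = 30/17 (T = -30/(-17) = -30*(-1/17) = 30/17 ≈ 1.7647)
-15386 - (T*57 - 4) = -15386 - ((30/17)*57 - 4) = -15386 - (1710/17 - 4) = -15386 - 1*1642/17 = -15386 - 1642/17 = -263204/17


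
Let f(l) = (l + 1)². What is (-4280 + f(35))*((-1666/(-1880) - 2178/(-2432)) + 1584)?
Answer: -169026064151/35720 ≈ -4.7320e+6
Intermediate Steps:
f(l) = (1 + l)²
(-4280 + f(35))*((-1666/(-1880) - 2178/(-2432)) + 1584) = (-4280 + (1 + 35)²)*((-1666/(-1880) - 2178/(-2432)) + 1584) = (-4280 + 36²)*((-1666*(-1/1880) - 2178*(-1/2432)) + 1584) = (-4280 + 1296)*((833/940 + 1089/1216) + 1584) = -2984*(509147/285760 + 1584) = -2984*453152987/285760 = -169026064151/35720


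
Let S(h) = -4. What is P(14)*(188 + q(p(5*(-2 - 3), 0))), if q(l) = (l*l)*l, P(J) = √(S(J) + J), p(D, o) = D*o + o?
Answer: 188*√10 ≈ 594.51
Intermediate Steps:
p(D, o) = o + D*o
P(J) = √(-4 + J)
q(l) = l³ (q(l) = l²*l = l³)
P(14)*(188 + q(p(5*(-2 - 3), 0))) = √(-4 + 14)*(188 + (0*(1 + 5*(-2 - 3)))³) = √10*(188 + (0*(1 + 5*(-5)))³) = √10*(188 + (0*(1 - 25))³) = √10*(188 + (0*(-24))³) = √10*(188 + 0³) = √10*(188 + 0) = √10*188 = 188*√10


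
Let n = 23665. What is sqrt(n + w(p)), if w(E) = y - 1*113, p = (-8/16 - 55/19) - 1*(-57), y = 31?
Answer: sqrt(23583) ≈ 153.57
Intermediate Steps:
p = 2037/38 (p = (-8*1/16 - 55*1/19) + 57 = (-1/2 - 55/19) + 57 = -129/38 + 57 = 2037/38 ≈ 53.605)
w(E) = -82 (w(E) = 31 - 1*113 = 31 - 113 = -82)
sqrt(n + w(p)) = sqrt(23665 - 82) = sqrt(23583)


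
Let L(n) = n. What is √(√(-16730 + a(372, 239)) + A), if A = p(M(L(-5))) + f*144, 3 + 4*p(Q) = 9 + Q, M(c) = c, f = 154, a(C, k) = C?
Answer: √(88705 + 4*I*√16358)/2 ≈ 148.92 + 0.42943*I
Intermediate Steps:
p(Q) = 3/2 + Q/4 (p(Q) = -¾ + (9 + Q)/4 = -¾ + (9/4 + Q/4) = 3/2 + Q/4)
A = 88705/4 (A = (3/2 + (¼)*(-5)) + 154*144 = (3/2 - 5/4) + 22176 = ¼ + 22176 = 88705/4 ≈ 22176.)
√(√(-16730 + a(372, 239)) + A) = √(√(-16730 + 372) + 88705/4) = √(√(-16358) + 88705/4) = √(I*√16358 + 88705/4) = √(88705/4 + I*√16358)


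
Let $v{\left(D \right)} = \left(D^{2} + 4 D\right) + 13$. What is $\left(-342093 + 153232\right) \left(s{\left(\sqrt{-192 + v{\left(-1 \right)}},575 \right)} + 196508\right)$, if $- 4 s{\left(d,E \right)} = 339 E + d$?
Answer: $- \frac{111637059127}{4} + \frac{188861 i \sqrt{182}}{4} \approx -2.7909 \cdot 10^{10} + 6.3697 \cdot 10^{5} i$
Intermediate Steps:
$v{\left(D \right)} = 13 + D^{2} + 4 D$
$s{\left(d,E \right)} = - \frac{339 E}{4} - \frac{d}{4}$ ($s{\left(d,E \right)} = - \frac{339 E + d}{4} = - \frac{d + 339 E}{4} = - \frac{339 E}{4} - \frac{d}{4}$)
$\left(-342093 + 153232\right) \left(s{\left(\sqrt{-192 + v{\left(-1 \right)}},575 \right)} + 196508\right) = \left(-342093 + 153232\right) \left(\left(\left(- \frac{339}{4}\right) 575 - \frac{\sqrt{-192 + \left(13 + \left(-1\right)^{2} + 4 \left(-1\right)\right)}}{4}\right) + 196508\right) = - 188861 \left(\left(- \frac{194925}{4} - \frac{\sqrt{-192 + \left(13 + 1 - 4\right)}}{4}\right) + 196508\right) = - 188861 \left(\left(- \frac{194925}{4} - \frac{\sqrt{-192 + 10}}{4}\right) + 196508\right) = - 188861 \left(\left(- \frac{194925}{4} - \frac{\sqrt{-182}}{4}\right) + 196508\right) = - 188861 \left(\left(- \frac{194925}{4} - \frac{i \sqrt{182}}{4}\right) + 196508\right) = - 188861 \left(\frac{591107}{4} - \frac{i \sqrt{182}}{4}\right) = - \frac{111637059127}{4} + \frac{188861 i \sqrt{182}}{4}$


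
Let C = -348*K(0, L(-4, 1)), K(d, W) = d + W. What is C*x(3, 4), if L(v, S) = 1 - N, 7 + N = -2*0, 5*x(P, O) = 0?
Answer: 0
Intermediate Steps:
x(P, O) = 0 (x(P, O) = (⅕)*0 = 0)
N = -7 (N = -7 - 2*0 = -7 + 0 = -7)
L(v, S) = 8 (L(v, S) = 1 - 1*(-7) = 1 + 7 = 8)
K(d, W) = W + d
C = -2784 (C = -348*(8 + 0) = -348*8 = -2784)
C*x(3, 4) = -2784*0 = 0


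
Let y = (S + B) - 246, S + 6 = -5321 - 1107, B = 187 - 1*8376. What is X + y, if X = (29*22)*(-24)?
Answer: -30181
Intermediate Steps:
B = -8189 (B = 187 - 8376 = -8189)
S = -6434 (S = -6 + (-5321 - 1107) = -6 - 6428 = -6434)
X = -15312 (X = 638*(-24) = -15312)
y = -14869 (y = (-6434 - 8189) - 246 = -14623 - 246 = -14869)
X + y = -15312 - 14869 = -30181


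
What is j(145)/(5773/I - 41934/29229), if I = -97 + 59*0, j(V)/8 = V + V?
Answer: -438512944/11520441 ≈ -38.064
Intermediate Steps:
j(V) = 16*V (j(V) = 8*(V + V) = 8*(2*V) = 16*V)
I = -97 (I = -97 + 0 = -97)
j(145)/(5773/I - 41934/29229) = (16*145)/(5773/(-97) - 41934/29229) = 2320/(5773*(-1/97) - 41934*1/29229) = 2320/(-5773/97 - 13978/9743) = 2320/(-57602205/945071) = 2320*(-945071/57602205) = -438512944/11520441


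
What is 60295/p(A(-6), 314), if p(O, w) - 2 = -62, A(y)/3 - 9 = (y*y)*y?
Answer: -12059/12 ≈ -1004.9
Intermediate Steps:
A(y) = 27 + 3*y³ (A(y) = 27 + 3*((y*y)*y) = 27 + 3*(y²*y) = 27 + 3*y³)
p(O, w) = -60 (p(O, w) = 2 - 62 = -60)
60295/p(A(-6), 314) = 60295/(-60) = 60295*(-1/60) = -12059/12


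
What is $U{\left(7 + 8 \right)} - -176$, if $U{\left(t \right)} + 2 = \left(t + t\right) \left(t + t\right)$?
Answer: $1074$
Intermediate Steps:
$U{\left(t \right)} = -2 + 4 t^{2}$ ($U{\left(t \right)} = -2 + \left(t + t\right) \left(t + t\right) = -2 + 2 t 2 t = -2 + 4 t^{2}$)
$U{\left(7 + 8 \right)} - -176 = \left(-2 + 4 \left(7 + 8\right)^{2}\right) - -176 = \left(-2 + 4 \cdot 15^{2}\right) + 176 = \left(-2 + 4 \cdot 225\right) + 176 = \left(-2 + 900\right) + 176 = 898 + 176 = 1074$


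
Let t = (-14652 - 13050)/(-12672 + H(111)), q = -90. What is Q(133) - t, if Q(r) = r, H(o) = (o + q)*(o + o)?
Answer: 57646/445 ≈ 129.54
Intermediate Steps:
H(o) = 2*o*(-90 + o) (H(o) = (o - 90)*(o + o) = (-90 + o)*(2*o) = 2*o*(-90 + o))
t = 1539/445 (t = (-14652 - 13050)/(-12672 + 2*111*(-90 + 111)) = -27702/(-12672 + 2*111*21) = -27702/(-12672 + 4662) = -27702/(-8010) = -27702*(-1/8010) = 1539/445 ≈ 3.4584)
Q(133) - t = 133 - 1*1539/445 = 133 - 1539/445 = 57646/445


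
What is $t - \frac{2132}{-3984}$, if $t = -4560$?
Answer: $- \frac{4541227}{996} \approx -4559.5$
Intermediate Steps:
$t - \frac{2132}{-3984} = -4560 - \frac{2132}{-3984} = -4560 - - \frac{533}{996} = -4560 + \frac{533}{996} = - \frac{4541227}{996}$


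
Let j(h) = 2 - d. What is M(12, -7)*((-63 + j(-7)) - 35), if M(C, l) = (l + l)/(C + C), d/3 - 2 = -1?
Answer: 231/4 ≈ 57.750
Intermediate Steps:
d = 3 (d = 6 + 3*(-1) = 6 - 3 = 3)
j(h) = -1 (j(h) = 2 - 1*3 = 2 - 3 = -1)
M(C, l) = l/C (M(C, l) = (2*l)/((2*C)) = (2*l)*(1/(2*C)) = l/C)
M(12, -7)*((-63 + j(-7)) - 35) = (-7/12)*((-63 - 1) - 35) = (-7*1/12)*(-64 - 35) = -7/12*(-99) = 231/4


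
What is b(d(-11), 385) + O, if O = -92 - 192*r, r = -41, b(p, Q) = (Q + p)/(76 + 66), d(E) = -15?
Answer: 552565/71 ≈ 7782.6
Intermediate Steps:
b(p, Q) = Q/142 + p/142 (b(p, Q) = (Q + p)/142 = (Q + p)*(1/142) = Q/142 + p/142)
O = 7780 (O = -92 - 192*(-41) = -92 + 7872 = 7780)
b(d(-11), 385) + O = ((1/142)*385 + (1/142)*(-15)) + 7780 = (385/142 - 15/142) + 7780 = 185/71 + 7780 = 552565/71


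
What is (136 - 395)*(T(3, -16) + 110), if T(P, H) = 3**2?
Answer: -30821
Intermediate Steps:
T(P, H) = 9
(136 - 395)*(T(3, -16) + 110) = (136 - 395)*(9 + 110) = -259*119 = -30821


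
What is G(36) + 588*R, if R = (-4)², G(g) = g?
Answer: 9444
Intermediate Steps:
R = 16
G(36) + 588*R = 36 + 588*16 = 36 + 9408 = 9444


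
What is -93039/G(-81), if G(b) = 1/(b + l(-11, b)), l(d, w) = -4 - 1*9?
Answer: 8745666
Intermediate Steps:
l(d, w) = -13 (l(d, w) = -4 - 9 = -13)
G(b) = 1/(-13 + b) (G(b) = 1/(b - 13) = 1/(-13 + b))
-93039/G(-81) = -93039/(1/(-13 - 81)) = -93039/(1/(-94)) = -93039/(-1/94) = -93039*(-94) = 8745666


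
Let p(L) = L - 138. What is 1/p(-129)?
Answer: -1/267 ≈ -0.0037453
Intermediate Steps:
p(L) = -138 + L
1/p(-129) = 1/(-138 - 129) = 1/(-267) = -1/267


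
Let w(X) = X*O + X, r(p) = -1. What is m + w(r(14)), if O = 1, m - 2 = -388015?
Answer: -388015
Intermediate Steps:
m = -388013 (m = 2 - 388015 = -388013)
w(X) = 2*X (w(X) = X*1 + X = X + X = 2*X)
m + w(r(14)) = -388013 + 2*(-1) = -388013 - 2 = -388015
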